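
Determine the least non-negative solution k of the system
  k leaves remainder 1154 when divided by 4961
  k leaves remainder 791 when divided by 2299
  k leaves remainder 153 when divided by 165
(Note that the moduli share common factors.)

1410078

Combine the congruences pairwise.
gcd(4961, 2299) = 121 and 121 | (791 − 1154), so the pair is consistent; merging gives k ≡ 90452 (mod 94259), where 94259 = lcm(4961, 2299).
gcd(94259, 165) = 11 and 11 | (153 − 90452), so the pair is consistent; merging gives k ≡ 1410078 (mod 1413885), where 1413885 = lcm(94259, 165).
The solution is unique modulo lcm(4961, 2299, 165) = 1413885.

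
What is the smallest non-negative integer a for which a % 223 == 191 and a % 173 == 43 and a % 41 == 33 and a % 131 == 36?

189866851

The moduli are pairwise coprime; N = 223·173·41·131 = 207207809.
N/223 = 929183; 929183 ≡ 165 (mod 223); 165·173 ≡ 1, so inverse 173.
N/173 = 1197733; 1197733 ≡ 54 (mod 173); 54·157 ≡ 1, so inverse 157.
N/41 = 5053849; 5053849 ≡ 25 (mod 41); 25·23 ≡ 1, so inverse 23.
N/131 = 1581739; 1581739 ≡ 45 (mod 131); 45·99 ≡ 1, so inverse 99.
a ≡ 191·929183·173 + 43·1197733·157 + 33·5053849·23 + 36·1581739·99 = 48262078539.
48262078539 mod 207207809 = 189866851.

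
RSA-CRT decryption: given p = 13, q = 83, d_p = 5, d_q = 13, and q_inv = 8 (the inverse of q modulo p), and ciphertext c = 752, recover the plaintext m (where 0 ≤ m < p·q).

m₁ = c^(d_p) mod p: c ≡ 11 (mod 13), and 11^5 mod 13 = 7.
m₂ = c^(d_q) mod q: c ≡ 5 (mod 83), and 5^13 mod 83 = 47.
h = q_inv·(m₁ − m₂) mod p = 8·(7 − 47) mod 13 = 5.
m = m₂ + h·q = 47 + 5·83 = 462.

462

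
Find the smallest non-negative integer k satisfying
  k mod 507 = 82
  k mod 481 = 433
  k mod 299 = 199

222655

gcd(507, 481) = 13 and 13 | (433 − 82), so the pair is consistent; merging gives k ≡ 16306 (mod 18759), where 18759 = lcm(507, 481).
gcd(18759, 299) = 13 and 13 | (199 − 16306), so the pair is consistent; merging gives k ≡ 222655 (mod 431457), where 431457 = lcm(18759, 299).
The solution is unique modulo lcm(507, 481, 299) = 431457.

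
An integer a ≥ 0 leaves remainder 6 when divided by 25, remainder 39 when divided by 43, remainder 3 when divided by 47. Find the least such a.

The moduli are pairwise coprime; N = 25·43·47 = 50525.
N/25 = 2021; 2021 ≡ 21 (mod 25); 21·6 ≡ 1, so inverse 6.
N/43 = 1175; 1175 ≡ 14 (mod 43); 14·40 ≡ 1, so inverse 40.
N/47 = 1075; 1075 ≡ 41 (mod 47); 41·39 ≡ 1, so inverse 39.
a ≡ 6·2021·6 + 39·1175·40 + 3·1075·39 = 2031531.
2031531 mod 50525 = 10531.

10531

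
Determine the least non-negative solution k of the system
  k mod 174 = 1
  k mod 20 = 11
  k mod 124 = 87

37411

Combine the congruences pairwise.
gcd(174, 20) = 2 and 2 | (11 − 1), so the pair is consistent; merging gives k ≡ 871 (mod 1740), where 1740 = lcm(174, 20).
gcd(1740, 124) = 4 and 4 | (87 − 871), so the pair is consistent; merging gives k ≡ 37411 (mod 53940), where 53940 = lcm(1740, 124).
The solution is unique modulo lcm(174, 20, 124) = 53940.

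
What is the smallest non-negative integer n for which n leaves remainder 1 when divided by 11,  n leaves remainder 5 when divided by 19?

From n ≡ 1 (mod 11) write n = 1 + 11t. Substituting into n ≡ 5 (mod 19) gives 11t ≡ 4 (mod 19), and since 11⁻¹ ≡ 7 (mod 19), t ≡ 9. Hence n ≡ 1 + 11·9 = 100 (mod 209).

100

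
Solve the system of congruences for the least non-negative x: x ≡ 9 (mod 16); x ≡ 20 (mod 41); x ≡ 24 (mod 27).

16953

The moduli are pairwise coprime; N = 16·41·27 = 17712.
N/16 = 1107; 1107 ≡ 3 (mod 16); 3·11 ≡ 1, so inverse 11.
N/41 = 432; 432 ≡ 22 (mod 41); 22·28 ≡ 1, so inverse 28.
N/27 = 656; 656 ≡ 8 (mod 27); 8·17 ≡ 1, so inverse 17.
x ≡ 9·1107·11 + 20·432·28 + 24·656·17 = 619161.
619161 mod 17712 = 16953.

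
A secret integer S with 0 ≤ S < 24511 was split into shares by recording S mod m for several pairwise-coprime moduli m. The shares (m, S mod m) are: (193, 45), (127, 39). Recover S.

Combine the congruences pairwise.
From S ≡ 45 (mod 193) write S = 45 + 193t. Substituting into S ≡ 39 (mod 127) gives 193t ≡ 121 (mod 127), and since 66⁻¹ ≡ 102 (mod 127), t ≡ 23. Hence S ≡ 45 + 193·23 = 4484 (mod 24511).

4484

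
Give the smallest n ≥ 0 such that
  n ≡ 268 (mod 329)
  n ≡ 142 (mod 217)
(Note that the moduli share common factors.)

Combine the congruences pairwise.
gcd(329, 217) = 7 and 7 | (142 − 268), so the pair is consistent; merging gives n ≡ 8822 (mod 10199), where 10199 = lcm(329, 217).
The solution is unique modulo lcm(329, 217) = 10199.

8822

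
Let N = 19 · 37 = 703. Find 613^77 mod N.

522

Mod 19: 613 ≡ 5; by Fermat, exponent reduces to 77 mod 18 = 5; 5^5 ≡ 9 (mod 19).
Mod 37: 613 ≡ 21; by Fermat, exponent reduces to 77 mod 36 = 5; 21^5 ≡ 4 (mod 37).
Combine by CRT: x ≡ 9 (mod 19), x ≡ 4 (mod 37) ⇒ x ≡ 522 (mod 703).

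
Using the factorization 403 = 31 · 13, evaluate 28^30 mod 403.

311

Mod 31: 28 ≡ 28; since 30 | 30, by Fermat 28^30 ≡ 1 (mod 31).
Mod 13: 28 ≡ 2; by Fermat, exponent reduces to 30 mod 12 = 6; 2^6 ≡ 12 (mod 13).
Combine by CRT: x ≡ 1 (mod 31), x ≡ 12 (mod 13) ⇒ x ≡ 311 (mod 403).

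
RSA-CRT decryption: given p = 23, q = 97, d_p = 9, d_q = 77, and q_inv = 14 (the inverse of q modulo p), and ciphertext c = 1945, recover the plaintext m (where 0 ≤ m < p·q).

1866

m₁ = c^(d_p) mod p: c ≡ 13 (mod 23), and 13^9 mod 23 = 3.
m₂ = c^(d_q) mod q: c ≡ 5 (mod 97), and 5^77 mod 97 = 23.
h = q_inv·(m₁ − m₂) mod p = 14·(3 − 23) mod 23 = 19.
m = m₂ + h·q = 23 + 19·97 = 1866.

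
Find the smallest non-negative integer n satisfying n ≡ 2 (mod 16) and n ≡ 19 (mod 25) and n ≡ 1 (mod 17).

2194

From n ≡ 2 (mod 16) write n = 2 + 16t. Substituting into n ≡ 19 (mod 25) gives 16t ≡ 17 (mod 25), and since 16⁻¹ ≡ 11 (mod 25), t ≡ 12. Hence n ≡ 2 + 16·12 = 194 (mod 400).
From n ≡ 194 (mod 400) write n = 194 + 400t. Substituting into n ≡ 1 (mod 17) gives 400t ≡ 11 (mod 17), and since 9⁻¹ ≡ 2 (mod 17), t ≡ 5. Hence n ≡ 194 + 400·5 = 2194 (mod 6800).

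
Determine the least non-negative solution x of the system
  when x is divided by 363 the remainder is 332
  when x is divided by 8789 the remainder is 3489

gcd(363, 8789) = 11 and 11 | (3489 − 332), so the pair is consistent; merging gives x ≡ 223214 (mod 290037), where 290037 = lcm(363, 8789).
The solution is unique modulo lcm(363, 8789) = 290037.

223214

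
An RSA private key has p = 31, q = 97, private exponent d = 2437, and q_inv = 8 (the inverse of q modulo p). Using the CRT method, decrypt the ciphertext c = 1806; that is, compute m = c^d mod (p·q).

d_p = d mod (p−1) = 2437 mod 30 = 7; d_q = d mod (q−1) = 37.
m₁ = c^(d_p) mod p: c ≡ 8 (mod 31), and 8^7 mod 31 = 2.
m₂ = c^(d_q) mod q: c ≡ 60 (mod 97), and 60^37 mod 97 = 57.
h = q_inv·(m₁ − m₂) mod p = 8·(2 − 57) mod 31 = 25.
m = m₂ + h·q = 57 + 25·97 = 2482.

2482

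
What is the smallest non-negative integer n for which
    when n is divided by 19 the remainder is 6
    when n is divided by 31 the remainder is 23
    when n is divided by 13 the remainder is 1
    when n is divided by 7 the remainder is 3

The moduli are pairwise coprime; M = 19·31·13·7 = 53599.
M/19 = 2821; 2821 ≡ 9 (mod 19); 9·17 ≡ 1, so inverse 17.
M/31 = 1729; 1729 ≡ 24 (mod 31); 24·22 ≡ 1, so inverse 22.
M/13 = 4123; 4123 ≡ 2 (mod 13); 2·7 ≡ 1, so inverse 7.
M/7 = 7657; 7657 ≡ 6 (mod 7); 6·6 ≡ 1, so inverse 6.
n ≡ 6·2821·17 + 23·1729·22 + 1·4123·7 + 3·7657·6 = 1329303.
1329303 mod 53599 = 42927.

42927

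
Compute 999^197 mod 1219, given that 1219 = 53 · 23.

Mod 53: 999 ≡ 45; by Fermat, exponent reduces to 197 mod 52 = 41; 45^41 ≡ 41 (mod 53).
Mod 23: 999 ≡ 10; by Fermat, exponent reduces to 197 mod 22 = 21; 10^21 ≡ 7 (mod 23).
Combine by CRT: x ≡ 41 (mod 53), x ≡ 7 (mod 23) ⇒ x ≡ 306 (mod 1219).

306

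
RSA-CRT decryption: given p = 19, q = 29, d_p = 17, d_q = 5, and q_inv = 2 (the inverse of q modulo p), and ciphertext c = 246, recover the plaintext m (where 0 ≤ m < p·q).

512

m₁ = c^(d_p) mod p: c ≡ 18 (mod 19), and 18^17 mod 19 = 18.
m₂ = c^(d_q) mod q: c ≡ 14 (mod 29), and 14^5 mod 29 = 19.
h = q_inv·(m₁ − m₂) mod p = 2·(18 − 19) mod 19 = 17.
m = m₂ + h·q = 19 + 17·29 = 512.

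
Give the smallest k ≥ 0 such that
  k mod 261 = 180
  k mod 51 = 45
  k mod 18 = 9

gcd(261, 51) = 3 and 3 | (45 − 180), so the pair is consistent; merging gives k ≡ 963 (mod 4437), where 4437 = lcm(261, 51).
gcd(4437, 18) = 9 and 9 | (9 − 963), so the pair is consistent; merging gives k ≡ 963 (mod 8874), where 8874 = lcm(4437, 18).
The solution is unique modulo lcm(261, 51, 18) = 8874.

963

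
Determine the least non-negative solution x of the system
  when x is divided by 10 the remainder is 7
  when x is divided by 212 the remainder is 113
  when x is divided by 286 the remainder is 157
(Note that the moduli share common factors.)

63077

gcd(10, 212) = 2 and 2 | (113 − 7), so the pair is consistent; merging gives x ≡ 537 (mod 1060), where 1060 = lcm(10, 212).
gcd(1060, 286) = 2 and 2 | (157 − 537), so the pair is consistent; merging gives x ≡ 63077 (mod 151580), where 151580 = lcm(1060, 286).
The solution is unique modulo lcm(10, 212, 286) = 151580.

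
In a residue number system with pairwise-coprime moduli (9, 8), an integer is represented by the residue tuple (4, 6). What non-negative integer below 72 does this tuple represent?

From x ≡ 4 (mod 9) write x = 4 + 9t. Substituting into x ≡ 6 (mod 8) gives 9t ≡ 2 (mod 8), and since 1⁻¹ ≡ 1 (mod 8), t ≡ 2. Hence x ≡ 4 + 9·2 = 22 (mod 72).

22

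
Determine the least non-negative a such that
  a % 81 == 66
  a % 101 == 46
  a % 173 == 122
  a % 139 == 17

150726891

From a ≡ 66 (mod 81) write a = 66 + 81t. Substituting into a ≡ 46 (mod 101) gives 81t ≡ 81 (mod 101), and since 81⁻¹ ≡ 5 (mod 101), t ≡ 1. Hence a ≡ 66 + 81·1 = 147 (mod 8181).
From a ≡ 147 (mod 8181) write a = 147 + 8181t. Substituting into a ≡ 122 (mod 173) gives 8181t ≡ 148 (mod 173), and since 50⁻¹ ≡ 45 (mod 173), t ≡ 86. Hence a ≡ 147 + 8181·86 = 703713 (mod 1415313).
From a ≡ 703713 (mod 1415313) write a = 703713 + 1415313t. Substituting into a ≡ 17 (mod 139) gives 1415313t ≡ 61 (mod 139), and since 15⁻¹ ≡ 102 (mod 139), t ≡ 106. Hence a ≡ 703713 + 1415313·106 = 150726891 (mod 196728507).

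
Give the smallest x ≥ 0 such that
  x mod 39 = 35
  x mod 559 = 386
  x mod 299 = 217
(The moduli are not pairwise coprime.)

gcd(39, 559) = 13 and 13 | (386 − 35), so the pair is consistent; merging gives x ≡ 386 (mod 1677), where 1677 = lcm(39, 559).
gcd(1677, 299) = 13 and 13 | (217 − 386), so the pair is consistent; merging gives x ≡ 7094 (mod 38571), where 38571 = lcm(1677, 299).
The solution is unique modulo lcm(39, 559, 299) = 38571.

7094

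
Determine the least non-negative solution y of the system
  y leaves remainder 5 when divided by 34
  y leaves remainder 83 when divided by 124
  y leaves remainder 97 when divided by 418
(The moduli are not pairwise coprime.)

Combine the congruences pairwise.
gcd(34, 124) = 2 and 2 | (83 − 5), so the pair is consistent; merging gives y ≡ 1943 (mod 2108), where 2108 = lcm(34, 124).
gcd(2108, 418) = 2 and 2 | (97 − 1943), so the pair is consistent; merging gives y ≡ 128423 (mod 440572), where 440572 = lcm(2108, 418).
The solution is unique modulo lcm(34, 124, 418) = 440572.

128423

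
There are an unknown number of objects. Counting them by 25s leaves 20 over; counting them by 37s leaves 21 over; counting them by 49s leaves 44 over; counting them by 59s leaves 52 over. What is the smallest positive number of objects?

The moduli are pairwise coprime; M = 25·37·49·59 = 2674175.
M/25 = 106967; 106967 ≡ 17 (mod 25); 17·3 ≡ 1, so inverse 3.
M/37 = 72275; 72275 ≡ 14 (mod 37); 14·8 ≡ 1, so inverse 8.
M/49 = 54575; 54575 ≡ 38 (mod 49); 38·40 ≡ 1, so inverse 40.
M/59 = 45325; 45325 ≡ 13 (mod 59); 13·50 ≡ 1, so inverse 50.
N ≡ 20·106967·3 + 21·72275·8 + 44·54575·40 + 52·45325·50 = 232457220.
232457220 mod 2674175 = 2478170.

2478170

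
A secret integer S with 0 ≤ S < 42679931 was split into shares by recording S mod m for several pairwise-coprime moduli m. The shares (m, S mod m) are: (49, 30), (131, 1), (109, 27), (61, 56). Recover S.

From S ≡ 30 (mod 49) write S = 30 + 49t. Substituting into S ≡ 1 (mod 131) gives 49t ≡ 102 (mod 131), and since 49⁻¹ ≡ 123 (mod 131), t ≡ 101. Hence S ≡ 30 + 49·101 = 4979 (mod 6419).
From S ≡ 4979 (mod 6419) write S = 4979 + 6419t. Substituting into S ≡ 27 (mod 109) gives 6419t ≡ 62 (mod 109), and since 97⁻¹ ≡ 9 (mod 109), t ≡ 13. Hence S ≡ 4979 + 6419·13 = 88426 (mod 699671).
From S ≡ 88426 (mod 699671) write S = 88426 + 699671t. Substituting into S ≡ 56 (mod 61) gives 699671t ≡ 19 (mod 61), and since 1⁻¹ ≡ 1 (mod 61), t ≡ 19. Hence S ≡ 88426 + 699671·19 = 13382175 (mod 42679931).

13382175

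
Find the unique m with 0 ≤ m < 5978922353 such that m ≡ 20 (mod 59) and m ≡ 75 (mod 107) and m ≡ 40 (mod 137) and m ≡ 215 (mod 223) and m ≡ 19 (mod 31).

The moduli are pairwise coprime; N = 59·107·137·223·31 = 5978922353.
N/59 = 101337667; 101337667 ≡ 34 (mod 59); 34·33 ≡ 1, so inverse 33.
N/107 = 55877779; 55877779 ≡ 25 (mod 107); 25·30 ≡ 1, so inverse 30.
N/137 = 43641769; 43641769 ≡ 8 (mod 137); 8·120 ≡ 1, so inverse 120.
N/223 = 26811311; 26811311 ≡ 21 (mod 223); 21·85 ≡ 1, so inverse 85.
N/31 = 192868463; 192868463 ≡ 10 (mod 31); 10·28 ≡ 1, so inverse 28.
m ≡ 20·101337667·33 + 75·55877779·30 + 40·43641769·120 + 215·26811311·85 + 19·192868463·28 = 994671085011.
994671085011 mod 5978922353 = 2169974413.

2169974413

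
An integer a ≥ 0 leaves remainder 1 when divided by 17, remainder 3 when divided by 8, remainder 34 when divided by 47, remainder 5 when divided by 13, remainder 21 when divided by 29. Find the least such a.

565115

The moduli are pairwise coprime; N = 17·8·47·13·29 = 2409784.
N/17 = 141752; 141752 ≡ 6 (mod 17); 6·3 ≡ 1, so inverse 3.
N/8 = 301223; 301223 ≡ 7 (mod 8); 7·7 ≡ 1, so inverse 7.
N/47 = 51272; 51272 ≡ 42 (mod 47); 42·28 ≡ 1, so inverse 28.
N/13 = 185368; 185368 ≡ 1 (mod 13), inverse 1.
N/29 = 83096; 83096 ≡ 11 (mod 29); 11·8 ≡ 1, so inverse 8.
a ≡ 1·141752·3 + 3·301223·7 + 34·51272·28 + 5·185368·1 + 21·83096·8 = 70448851.
70448851 mod 2409784 = 565115.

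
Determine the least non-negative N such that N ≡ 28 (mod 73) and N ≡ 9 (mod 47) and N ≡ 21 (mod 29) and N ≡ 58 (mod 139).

From N ≡ 28 (mod 73) write N = 28 + 73t. Substituting into N ≡ 9 (mod 47) gives 73t ≡ 28 (mod 47), and since 26⁻¹ ≡ 38 (mod 47), t ≡ 30. Hence N ≡ 28 + 73·30 = 2218 (mod 3431).
From N ≡ 2218 (mod 3431) write N = 2218 + 3431t. Substituting into N ≡ 21 (mod 29) gives 3431t ≡ 7 (mod 29), and since 9⁻¹ ≡ 13 (mod 29), t ≡ 4. Hence N ≡ 2218 + 3431·4 = 15942 (mod 99499).
From N ≡ 15942 (mod 99499) write N = 15942 + 99499t. Substituting into N ≡ 58 (mod 139) gives 99499t ≡ 101 (mod 139), and since 114⁻¹ ≡ 50 (mod 139), t ≡ 46. Hence N ≡ 15942 + 99499·46 = 4592896 (mod 13830361).

4592896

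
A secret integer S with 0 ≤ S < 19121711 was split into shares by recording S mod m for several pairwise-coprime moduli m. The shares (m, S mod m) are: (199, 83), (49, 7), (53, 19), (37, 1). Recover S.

From S ≡ 83 (mod 199) write S = 83 + 199t. Substituting into S ≡ 7 (mod 49) gives 199t ≡ 22 (mod 49), and since 3⁻¹ ≡ 33 (mod 49), t ≡ 40. Hence S ≡ 83 + 199·40 = 8043 (mod 9751).
From S ≡ 8043 (mod 9751) write S = 8043 + 9751t. Substituting into S ≡ 19 (mod 53) gives 9751t ≡ 32 (mod 53), and since 52⁻¹ ≡ 52 (mod 53), t ≡ 21. Hence S ≡ 8043 + 9751·21 = 212814 (mod 516803).
From S ≡ 212814 (mod 516803) write S = 212814 + 516803t. Substituting into S ≡ 1 (mod 37) gives 516803t ≡ 11 (mod 37), and since 24⁻¹ ≡ 17 (mod 37), t ≡ 2. Hence S ≡ 212814 + 516803·2 = 1246420 (mod 19121711).

1246420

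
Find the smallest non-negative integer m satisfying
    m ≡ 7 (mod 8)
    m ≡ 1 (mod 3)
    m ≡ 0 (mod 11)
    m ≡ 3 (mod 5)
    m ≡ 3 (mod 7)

3223

The moduli are pairwise coprime; N = 8·3·11·5·7 = 9240.
N/8 = 1155; 1155 ≡ 3 (mod 8); 3·3 ≡ 1, so inverse 3.
N/3 = 3080; 3080 ≡ 2 (mod 3); 2·2 ≡ 1, so inverse 2.
N/11 = 840; 840 ≡ 4 (mod 11); 4·3 ≡ 1, so inverse 3.
N/5 = 1848; 1848 ≡ 3 (mod 5); 3·2 ≡ 1, so inverse 2.
N/7 = 1320; 1320 ≡ 4 (mod 7); 4·2 ≡ 1, so inverse 2.
m ≡ 7·1155·3 + 1·3080·2 + 0·840·3 + 3·1848·2 + 3·1320·2 = 49423.
49423 mod 9240 = 3223.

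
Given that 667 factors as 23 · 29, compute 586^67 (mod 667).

Mod 23: 586 ≡ 11; by Fermat, exponent reduces to 67 mod 22 = 1; 11^1 ≡ 11 (mod 23).
Mod 29: 586 ≡ 6; by Fermat, exponent reduces to 67 mod 28 = 11; 6^11 ≡ 9 (mod 29).
Combine by CRT: x ≡ 11 (mod 23), x ≡ 9 (mod 29) ⇒ x ≡ 241 (mod 667).

241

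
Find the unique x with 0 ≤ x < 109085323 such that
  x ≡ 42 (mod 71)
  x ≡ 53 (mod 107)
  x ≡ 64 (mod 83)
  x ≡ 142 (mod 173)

From x ≡ 42 (mod 71) write x = 42 + 71t. Substituting into x ≡ 53 (mod 107) gives 71t ≡ 11 (mod 107), and since 71⁻¹ ≡ 104 (mod 107), t ≡ 74. Hence x ≡ 42 + 71·74 = 5296 (mod 7597).
From x ≡ 5296 (mod 7597) write x = 5296 + 7597t. Substituting into x ≡ 64 (mod 83) gives 7597t ≡ 80 (mod 83), and since 44⁻¹ ≡ 17 (mod 83), t ≡ 32. Hence x ≡ 5296 + 7597·32 = 248400 (mod 630551).
From x ≡ 248400 (mod 630551) write x = 248400 + 630551t. Substituting into x ≡ 142 (mod 173) gives 630551t ≡ 170 (mod 173), and since 139⁻¹ ≡ 117 (mod 173), t ≡ 168. Hence x ≡ 248400 + 630551·168 = 106180968 (mod 109085323).

106180968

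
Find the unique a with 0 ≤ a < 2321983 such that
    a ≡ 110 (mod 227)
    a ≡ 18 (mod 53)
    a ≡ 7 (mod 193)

The moduli are pairwise coprime; N = 227·53·193 = 2321983.
N/227 = 10229; 10229 ≡ 14 (mod 227); 14·146 ≡ 1, so inverse 146.
N/53 = 43811; 43811 ≡ 33 (mod 53); 33·45 ≡ 1, so inverse 45.
N/193 = 12031; 12031 ≡ 65 (mod 193); 65·98 ≡ 1, so inverse 98.
a ≡ 110·10229·146 + 18·43811·45 + 7·12031·98 = 208017916.
208017916 mod 2321983 = 1361429.

1361429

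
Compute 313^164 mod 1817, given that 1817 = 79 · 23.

Mod 79: 313 ≡ 76; by Fermat, exponent reduces to 164 mod 78 = 8; 76^8 ≡ 4 (mod 79).
Mod 23: 313 ≡ 14; by Fermat, exponent reduces to 164 mod 22 = 10; 14^10 ≡ 18 (mod 23).
Combine by CRT: x ≡ 4 (mod 79), x ≡ 18 (mod 23) ⇒ x ≡ 478 (mod 1817).

478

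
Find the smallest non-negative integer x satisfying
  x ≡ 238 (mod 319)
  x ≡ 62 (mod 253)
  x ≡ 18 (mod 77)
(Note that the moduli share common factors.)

gcd(319, 253) = 11 and 11 | (62 − 238), so the pair is consistent; merging gives x ≡ 1833 (mod 7337), where 7337 = lcm(319, 253).
gcd(7337, 77) = 11 and 11 | (18 − 1833), so the pair is consistent; merging gives x ≡ 38518 (mod 51359), where 51359 = lcm(7337, 77).
The solution is unique modulo lcm(319, 253, 77) = 51359.

38518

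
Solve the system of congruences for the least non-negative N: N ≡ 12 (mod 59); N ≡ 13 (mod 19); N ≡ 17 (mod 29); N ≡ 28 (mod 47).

830142

From N ≡ 12 (mod 59) write N = 12 + 59t. Substituting into N ≡ 13 (mod 19) gives 59t ≡ 1 (mod 19), and since 2⁻¹ ≡ 10 (mod 19), t ≡ 10. Hence N ≡ 12 + 59·10 = 602 (mod 1121).
From N ≡ 602 (mod 1121) write N = 602 + 1121t. Substituting into N ≡ 17 (mod 29) gives 1121t ≡ 24 (mod 29), and since 19⁻¹ ≡ 26 (mod 29), t ≡ 15. Hence N ≡ 602 + 1121·15 = 17417 (mod 32509).
From N ≡ 17417 (mod 32509) write N = 17417 + 32509t. Substituting into N ≡ 28 (mod 47) gives 32509t ≡ 1 (mod 47), and since 32⁻¹ ≡ 25 (mod 47), t ≡ 25. Hence N ≡ 17417 + 32509·25 = 830142 (mod 1527923).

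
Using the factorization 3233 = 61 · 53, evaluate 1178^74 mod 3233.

1541

Mod 61: 1178 ≡ 19; by Fermat, exponent reduces to 74 mod 60 = 14; 19^14 ≡ 16 (mod 61).
Mod 53: 1178 ≡ 12; by Fermat, exponent reduces to 74 mod 52 = 22; 12^22 ≡ 4 (mod 53).
Combine by CRT: x ≡ 16 (mod 61), x ≡ 4 (mod 53) ⇒ x ≡ 1541 (mod 3233).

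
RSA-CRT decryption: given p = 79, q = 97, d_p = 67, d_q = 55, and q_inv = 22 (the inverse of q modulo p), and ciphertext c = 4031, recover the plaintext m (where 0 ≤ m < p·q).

m₁ = c^(d_p) mod p: c ≡ 2 (mod 79), and 2^67 mod 79 = 13.
m₂ = c^(d_q) mod q: c ≡ 54 (mod 97), and 54^55 mod 97 = 24.
h = q_inv·(m₁ − m₂) mod p = 22·(13 − 24) mod 79 = 74.
m = m₂ + h·q = 24 + 74·97 = 7202.

7202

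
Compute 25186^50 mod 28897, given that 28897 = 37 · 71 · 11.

7558

Mod 37: 25186 ≡ 26; by Fermat, exponent reduces to 50 mod 36 = 14; 26^14 ≡ 10 (mod 37).
Mod 71: 25186 ≡ 52; 52^50 ≡ 32 (mod 71).
Mod 11: 25186 ≡ 7; since 10 | 50, by Fermat 7^50 ≡ 1 (mod 11).
Combine by CRT: x ≡ 10 (mod 37), x ≡ 32 (mod 71), x ≡ 1 (mod 11) ⇒ x ≡ 7558 (mod 28897).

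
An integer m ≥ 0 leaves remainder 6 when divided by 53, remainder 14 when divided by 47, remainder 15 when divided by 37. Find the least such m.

The moduli are pairwise coprime; N = 53·47·37 = 92167.
N/53 = 1739; 1739 ≡ 43 (mod 53); 43·37 ≡ 1, so inverse 37.
N/47 = 1961; 1961 ≡ 34 (mod 47); 34·18 ≡ 1, so inverse 18.
N/37 = 2491; 2491 ≡ 12 (mod 37); 12·34 ≡ 1, so inverse 34.
m ≡ 6·1739·37 + 14·1961·18 + 15·2491·34 = 2150640.
2150640 mod 92167 = 30799.

30799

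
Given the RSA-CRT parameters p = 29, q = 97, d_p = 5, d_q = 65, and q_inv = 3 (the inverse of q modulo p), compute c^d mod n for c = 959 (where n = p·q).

m₁ = c^(d_p) mod p: c ≡ 2 (mod 29), and 2^5 mod 29 = 3.
m₂ = c^(d_q) mod q: c ≡ 86 (mod 97), and 86^65 mod 97 = 3.
h = q_inv·(m₁ − m₂) mod p = 3·(3 − 3) mod 29 = 0.
m = m₂ + h·q = 3 + 0·97 = 3.

3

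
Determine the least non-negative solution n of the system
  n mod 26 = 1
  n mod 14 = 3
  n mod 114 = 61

2341

gcd(26, 14) = 2 and 2 | (3 − 1), so the pair is consistent; merging gives n ≡ 157 (mod 182), where 182 = lcm(26, 14).
gcd(182, 114) = 2 and 2 | (61 − 157), so the pair is consistent; merging gives n ≡ 2341 (mod 10374), where 10374 = lcm(182, 114).
The solution is unique modulo lcm(26, 14, 114) = 10374.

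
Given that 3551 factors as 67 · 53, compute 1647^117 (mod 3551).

953

Mod 67: 1647 ≡ 39; by Fermat, exponent reduces to 117 mod 66 = 51; 39^51 ≡ 15 (mod 67).
Mod 53: 1647 ≡ 4; by Fermat, exponent reduces to 117 mod 52 = 13; 4^13 ≡ 52 (mod 53).
Combine by CRT: x ≡ 15 (mod 67), x ≡ 52 (mod 53) ⇒ x ≡ 953 (mod 3551).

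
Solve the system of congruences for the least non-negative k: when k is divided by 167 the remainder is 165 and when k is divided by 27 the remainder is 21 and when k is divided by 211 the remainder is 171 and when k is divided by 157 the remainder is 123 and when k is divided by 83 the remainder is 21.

8080842090

The moduli are pairwise coprime; N = 167·27·211·157·83 = 12397680369.
N/167 = 74237607; 74237607 ≡ 95 (mod 167); 95·109 ≡ 1, so inverse 109.
N/27 = 459173347; 459173347 ≡ 7 (mod 27); 7·4 ≡ 1, so inverse 4.
N/211 = 58756779; 58756779 ≡ 31 (mod 211); 31·177 ≡ 1, so inverse 177.
N/157 = 78966117; 78966117 ≡ 141 (mod 157); 141·49 ≡ 1, so inverse 49.
N/83 = 149369643; 149369643 ≡ 21 (mod 83); 21·4 ≡ 1, so inverse 4.
k ≡ 165·74237607·109 + 21·459173347·4 + 171·58756779·177 + 123·78966117·49 + 21·149369643·4 = 3640601190207.
3640601190207 mod 12397680369 = 8080842090.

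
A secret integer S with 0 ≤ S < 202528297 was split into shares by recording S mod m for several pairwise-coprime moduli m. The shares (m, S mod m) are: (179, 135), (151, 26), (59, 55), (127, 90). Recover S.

109373252

The moduli are pairwise coprime; N = 179·151·59·127 = 202528297.
N/179 = 1131443; 1131443 ≡ 163 (mod 179); 163·123 ≡ 1, so inverse 123.
N/151 = 1341247; 1341247 ≡ 65 (mod 151); 65·79 ≡ 1, so inverse 79.
N/59 = 3432683; 3432683 ≡ 4 (mod 59); 4·15 ≡ 1, so inverse 15.
N/127 = 1594711; 1594711 ≡ 99 (mod 127); 99·68 ≡ 1, so inverse 68.
S ≡ 135·1131443·123 + 26·1341247·79 + 55·3432683·15 + 90·1594711·68 = 34134127148.
34134127148 mod 202528297 = 109373252.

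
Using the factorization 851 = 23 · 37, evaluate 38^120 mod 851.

371

Mod 23: 38 ≡ 15; by Fermat, exponent reduces to 120 mod 22 = 10; 15^10 ≡ 3 (mod 23).
Mod 37: 38 ≡ 1; by Fermat, exponent reduces to 120 mod 36 = 12; 1^12 ≡ 1 (mod 37).
Combine by CRT: x ≡ 3 (mod 23), x ≡ 1 (mod 37) ⇒ x ≡ 371 (mod 851).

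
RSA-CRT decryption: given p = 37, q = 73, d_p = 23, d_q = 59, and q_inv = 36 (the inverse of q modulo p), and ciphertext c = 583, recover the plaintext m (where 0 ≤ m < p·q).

m₁ = c^(d_p) mod p: c ≡ 28 (mod 37), and 28^23 mod 37 = 3.
m₂ = c^(d_q) mod q: c ≡ 72 (mod 73), and 72^59 mod 73 = 72.
h = q_inv·(m₁ − m₂) mod p = 36·(3 − 72) mod 37 = 32.
m = m₂ + h·q = 72 + 32·73 = 2408.

2408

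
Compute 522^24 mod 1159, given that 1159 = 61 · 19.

619

Mod 61: 522 ≡ 34; 34^24 ≡ 9 (mod 61).
Mod 19: 522 ≡ 9; by Fermat, exponent reduces to 24 mod 18 = 6; 9^6 ≡ 11 (mod 19).
Combine by CRT: x ≡ 9 (mod 61), x ≡ 11 (mod 19) ⇒ x ≡ 619 (mod 1159).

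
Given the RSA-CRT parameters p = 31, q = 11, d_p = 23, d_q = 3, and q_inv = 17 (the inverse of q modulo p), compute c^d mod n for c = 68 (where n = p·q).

m₁ = c^(d_p) mod p: c ≡ 6 (mod 31), and 6^23 mod 31 = 26.
m₂ = c^(d_q) mod q: c ≡ 2 (mod 11), and 2^3 mod 11 = 8.
h = q_inv·(m₁ − m₂) mod p = 17·(26 − 8) mod 31 = 27.
m = m₂ + h·q = 8 + 27·11 = 305.

305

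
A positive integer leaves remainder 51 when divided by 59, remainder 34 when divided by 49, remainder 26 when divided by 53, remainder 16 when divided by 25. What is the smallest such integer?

2394566

Combine the congruences pairwise.
From x ≡ 51 (mod 59) write x = 51 + 59t. Substituting into x ≡ 34 (mod 49) gives 59t ≡ 32 (mod 49), and since 10⁻¹ ≡ 5 (mod 49), t ≡ 13. Hence x ≡ 51 + 59·13 = 818 (mod 2891).
From x ≡ 818 (mod 2891) write x = 818 + 2891t. Substituting into x ≡ 26 (mod 53) gives 2891t ≡ 3 (mod 53), and since 29⁻¹ ≡ 11 (mod 53), t ≡ 33. Hence x ≡ 818 + 2891·33 = 96221 (mod 153223).
From x ≡ 96221 (mod 153223) write x = 96221 + 153223t. Substituting into x ≡ 16 (mod 25) gives 153223t ≡ 20 (mod 25), and since 23⁻¹ ≡ 12 (mod 25), t ≡ 15. Hence x ≡ 96221 + 153223·15 = 2394566 (mod 3830575).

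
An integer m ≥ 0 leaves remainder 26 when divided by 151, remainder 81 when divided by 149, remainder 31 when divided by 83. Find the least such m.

1725352

From m ≡ 26 (mod 151) write m = 26 + 151t. Substituting into m ≡ 81 (mod 149) gives 151t ≡ 55 (mod 149), and since 2⁻¹ ≡ 75 (mod 149), t ≡ 102. Hence m ≡ 26 + 151·102 = 15428 (mod 22499).
From m ≡ 15428 (mod 22499) write m = 15428 + 22499t. Substituting into m ≡ 31 (mod 83) gives 22499t ≡ 41 (mod 83), and since 6⁻¹ ≡ 14 (mod 83), t ≡ 76. Hence m ≡ 15428 + 22499·76 = 1725352 (mod 1867417).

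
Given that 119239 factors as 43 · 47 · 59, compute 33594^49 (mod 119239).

101223

Mod 43: 33594 ≡ 11; by Fermat, exponent reduces to 49 mod 42 = 7; 11^7 ≡ 1 (mod 43).
Mod 47: 33594 ≡ 36; by Fermat, exponent reduces to 49 mod 46 = 3; 36^3 ≡ 32 (mod 47).
Mod 59: 33594 ≡ 23; 23^49 ≡ 38 (mod 59).
Combine by CRT: x ≡ 1 (mod 43), x ≡ 32 (mod 47), x ≡ 38 (mod 59) ⇒ x ≡ 101223 (mod 119239).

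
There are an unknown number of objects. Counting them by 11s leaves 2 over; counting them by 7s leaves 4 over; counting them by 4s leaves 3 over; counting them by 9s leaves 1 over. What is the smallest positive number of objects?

The moduli are pairwise coprime; M = 11·7·4·9 = 2772.
M/11 = 252; 252 ≡ 10 (mod 11); 10·10 ≡ 1, so inverse 10.
M/7 = 396; 396 ≡ 4 (mod 7); 4·2 ≡ 1, so inverse 2.
M/4 = 693; 693 ≡ 1 (mod 4), inverse 1.
M/9 = 308; 308 ≡ 2 (mod 9); 2·5 ≡ 1, so inverse 5.
N ≡ 2·252·10 + 4·396·2 + 3·693·1 + 1·308·5 = 11827.
11827 mod 2772 = 739.

739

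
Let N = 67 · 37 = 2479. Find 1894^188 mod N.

Mod 67: 1894 ≡ 18; by Fermat, exponent reduces to 188 mod 66 = 56; 18^56 ≡ 4 (mod 67).
Mod 37: 1894 ≡ 7; by Fermat, exponent reduces to 188 mod 36 = 8; 7^8 ≡ 16 (mod 37).
Combine by CRT: x ≡ 4 (mod 67), x ≡ 16 (mod 37) ⇒ x ≡ 2014 (mod 2479).

2014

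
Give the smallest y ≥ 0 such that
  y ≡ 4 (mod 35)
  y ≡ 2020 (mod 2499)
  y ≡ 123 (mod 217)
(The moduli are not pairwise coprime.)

42004

Combine the congruences pairwise.
gcd(35, 2499) = 7 and 7 | (2020 − 4), so the pair is consistent; merging gives y ≡ 4519 (mod 12495), where 12495 = lcm(35, 2499).
gcd(12495, 217) = 7 and 7 | (123 − 4519), so the pair is consistent; merging gives y ≡ 42004 (mod 387345), where 387345 = lcm(12495, 217).
The solution is unique modulo lcm(35, 2499, 217) = 387345.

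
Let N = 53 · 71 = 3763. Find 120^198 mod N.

1389

Mod 53: 120 ≡ 14; by Fermat, exponent reduces to 198 mod 52 = 42; 14^42 ≡ 11 (mod 53).
Mod 71: 120 ≡ 49; by Fermat, exponent reduces to 198 mod 70 = 58; 49^58 ≡ 40 (mod 71).
Combine by CRT: x ≡ 11 (mod 53), x ≡ 40 (mod 71) ⇒ x ≡ 1389 (mod 3763).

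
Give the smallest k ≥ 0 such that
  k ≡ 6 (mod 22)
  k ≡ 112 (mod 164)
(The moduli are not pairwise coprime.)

Combine the congruences pairwise.
gcd(22, 164) = 2 and 2 | (112 − 6), so the pair is consistent; merging gives k ≡ 1260 (mod 1804), where 1804 = lcm(22, 164).
The solution is unique modulo lcm(22, 164) = 1804.

1260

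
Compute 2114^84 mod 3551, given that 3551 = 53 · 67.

Mod 53: 2114 ≡ 47; by Fermat, exponent reduces to 84 mod 52 = 32; 47^32 ≡ 16 (mod 53).
Mod 67: 2114 ≡ 37; by Fermat, exponent reduces to 84 mod 66 = 18; 37^18 ≡ 1 (mod 67).
Combine by CRT: x ≡ 16 (mod 53), x ≡ 1 (mod 67) ⇒ x ≡ 1341 (mod 3551).

1341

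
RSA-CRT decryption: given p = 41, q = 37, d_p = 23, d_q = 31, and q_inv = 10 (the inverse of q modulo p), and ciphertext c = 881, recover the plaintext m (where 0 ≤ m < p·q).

374

m₁ = c^(d_p) mod p: c ≡ 20 (mod 41), and 20^23 mod 41 = 5.
m₂ = c^(d_q) mod q: c ≡ 30 (mod 37), and 30^31 mod 37 = 4.
h = q_inv·(m₁ − m₂) mod p = 10·(5 − 4) mod 41 = 10.
m = m₂ + h·q = 4 + 10·37 = 374.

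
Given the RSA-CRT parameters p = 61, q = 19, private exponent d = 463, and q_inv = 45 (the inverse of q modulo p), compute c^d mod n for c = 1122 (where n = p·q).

d_p = d mod (p−1) = 463 mod 60 = 43; d_q = d mod (q−1) = 13.
m₁ = c^(d_p) mod p: c ≡ 24 (mod 61), and 24^43 mod 61 = 38.
m₂ = c^(d_q) mod q: c ≡ 1 (mod 19), and 1^13 mod 19 = 1.
h = q_inv·(m₁ − m₂) mod p = 45·(38 − 1) mod 61 = 18.
m = m₂ + h·q = 1 + 18·19 = 343.

343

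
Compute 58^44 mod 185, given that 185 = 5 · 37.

81

Mod 5: 58 ≡ 3; since 4 | 44, by Fermat 3^44 ≡ 1 (mod 5).
Mod 37: 58 ≡ 21; by Fermat, exponent reduces to 44 mod 36 = 8; 21^8 ≡ 7 (mod 37).
Combine by CRT: x ≡ 1 (mod 5), x ≡ 7 (mod 37) ⇒ x ≡ 81 (mod 185).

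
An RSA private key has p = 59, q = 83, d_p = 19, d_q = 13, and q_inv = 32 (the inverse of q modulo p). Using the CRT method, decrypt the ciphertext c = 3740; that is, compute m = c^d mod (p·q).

m₁ = c^(d_p) mod p: c ≡ 23 (mod 59), and 23^19 mod 59 = 24.
m₂ = c^(d_q) mod q: c ≡ 5 (mod 83), and 5^13 mod 83 = 47.
h = q_inv·(m₁ − m₂) mod p = 32·(24 − 47) mod 59 = 31.
m = m₂ + h·q = 47 + 31·83 = 2620.

2620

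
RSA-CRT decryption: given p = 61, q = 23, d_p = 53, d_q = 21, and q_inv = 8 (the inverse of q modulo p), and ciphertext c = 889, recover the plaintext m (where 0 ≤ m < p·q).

43

m₁ = c^(d_p) mod p: c ≡ 35 (mod 61), and 35^53 mod 61 = 43.
m₂ = c^(d_q) mod q: c ≡ 15 (mod 23), and 15^21 mod 23 = 20.
h = q_inv·(m₁ − m₂) mod p = 8·(43 − 20) mod 61 = 1.
m = m₂ + h·q = 20 + 1·23 = 43.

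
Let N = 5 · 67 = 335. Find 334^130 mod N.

Mod 5: 334 ≡ 4; by Fermat, exponent reduces to 130 mod 4 = 2; 4^2 ≡ 1 (mod 5).
Mod 67: 334 ≡ 66; by Fermat, exponent reduces to 130 mod 66 = 64; 66^64 ≡ 1 (mod 67).
Combine by CRT: x ≡ 1 (mod 5), x ≡ 1 (mod 67) ⇒ x ≡ 1 (mod 335).

1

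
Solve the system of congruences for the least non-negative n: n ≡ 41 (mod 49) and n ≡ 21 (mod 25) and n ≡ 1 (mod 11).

12046

The moduli are pairwise coprime; M = 49·25·11 = 13475.
M/49 = 275; 275 ≡ 30 (mod 49); 30·18 ≡ 1, so inverse 18.
M/25 = 539; 539 ≡ 14 (mod 25); 14·9 ≡ 1, so inverse 9.
M/11 = 1225; 1225 ≡ 4 (mod 11); 4·3 ≡ 1, so inverse 3.
n ≡ 41·275·18 + 21·539·9 + 1·1225·3 = 308496.
308496 mod 13475 = 12046.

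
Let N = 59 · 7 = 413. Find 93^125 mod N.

Mod 59: 93 ≡ 34; by Fermat, exponent reduces to 125 mod 58 = 9; 34^9 ≡ 56 (mod 59).
Mod 7: 93 ≡ 2; by Fermat, exponent reduces to 125 mod 6 = 5; 2^5 ≡ 4 (mod 7).
Combine by CRT: x ≡ 56 (mod 59), x ≡ 4 (mod 7) ⇒ x ≡ 410 (mod 413).

410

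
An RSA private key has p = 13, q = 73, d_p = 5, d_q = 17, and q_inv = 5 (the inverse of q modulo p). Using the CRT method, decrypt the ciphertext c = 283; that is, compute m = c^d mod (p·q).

446

m₁ = c^(d_p) mod p: c ≡ 10 (mod 13), and 10^5 mod 13 = 4.
m₂ = c^(d_q) mod q: c ≡ 64 (mod 73), and 64^17 mod 73 = 8.
h = q_inv·(m₁ − m₂) mod p = 5·(4 − 8) mod 13 = 6.
m = m₂ + h·q = 8 + 6·73 = 446.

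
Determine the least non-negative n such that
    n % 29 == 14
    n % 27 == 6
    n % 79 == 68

51576

Combine the congruences pairwise.
From n ≡ 14 (mod 29) write n = 14 + 29t. Substituting into n ≡ 6 (mod 27) gives 29t ≡ 19 (mod 27), and since 2⁻¹ ≡ 14 (mod 27), t ≡ 23. Hence n ≡ 14 + 29·23 = 681 (mod 783).
From n ≡ 681 (mod 783) write n = 681 + 783t. Substituting into n ≡ 68 (mod 79) gives 783t ≡ 19 (mod 79), and since 72⁻¹ ≡ 45 (mod 79), t ≡ 65. Hence n ≡ 681 + 783·65 = 51576 (mod 61857).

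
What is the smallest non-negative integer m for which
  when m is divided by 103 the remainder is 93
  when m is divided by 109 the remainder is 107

3595

From m ≡ 93 (mod 103) write m = 93 + 103t. Substituting into m ≡ 107 (mod 109) gives 103t ≡ 14 (mod 109), and since 103⁻¹ ≡ 18 (mod 109), t ≡ 34. Hence m ≡ 93 + 103·34 = 3595 (mod 11227).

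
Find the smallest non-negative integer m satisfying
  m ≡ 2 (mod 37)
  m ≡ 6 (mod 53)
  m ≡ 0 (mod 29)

The moduli are pairwise coprime; N = 37·53·29 = 56869.
N/37 = 1537; 1537 ≡ 20 (mod 37); 20·13 ≡ 1, so inverse 13.
N/53 = 1073; 1073 ≡ 13 (mod 53); 13·49 ≡ 1, so inverse 49.
N/29 = 1961; 1961 ≡ 18 (mod 29); 18·21 ≡ 1, so inverse 21.
m ≡ 2·1537·13 + 6·1073·49 + 0·1961·21 = 355424.
355424 mod 56869 = 14210.

14210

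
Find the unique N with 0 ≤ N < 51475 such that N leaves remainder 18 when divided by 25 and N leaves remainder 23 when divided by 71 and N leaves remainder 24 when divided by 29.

The moduli are pairwise coprime; M = 25·71·29 = 51475.
M/25 = 2059; 2059 ≡ 9 (mod 25); 9·14 ≡ 1, so inverse 14.
M/71 = 725; 725 ≡ 15 (mod 71); 15·19 ≡ 1, so inverse 19.
M/29 = 1775; 1775 ≡ 6 (mod 29); 6·5 ≡ 1, so inverse 5.
N ≡ 18·2059·14 + 23·725·19 + 24·1775·5 = 1048693.
1048693 mod 51475 = 19193.

19193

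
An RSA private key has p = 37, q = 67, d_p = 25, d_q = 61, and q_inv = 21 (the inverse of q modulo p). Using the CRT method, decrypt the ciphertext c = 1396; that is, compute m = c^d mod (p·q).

138

m₁ = c^(d_p) mod p: c ≡ 27 (mod 37), and 27^25 mod 37 = 27.
m₂ = c^(d_q) mod q: c ≡ 56 (mod 67), and 56^61 mod 67 = 4.
h = q_inv·(m₁ − m₂) mod p = 21·(27 − 4) mod 37 = 2.
m = m₂ + h·q = 4 + 2·67 = 138.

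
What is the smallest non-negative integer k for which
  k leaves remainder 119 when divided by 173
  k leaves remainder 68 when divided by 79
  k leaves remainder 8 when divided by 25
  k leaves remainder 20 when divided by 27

From k ≡ 119 (mod 173) write k = 119 + 173t. Substituting into k ≡ 68 (mod 79) gives 173t ≡ 28 (mod 79), and since 15⁻¹ ≡ 58 (mod 79), t ≡ 44. Hence k ≡ 119 + 173·44 = 7731 (mod 13667).
From k ≡ 7731 (mod 13667) write k = 7731 + 13667t. Substituting into k ≡ 8 (mod 25) gives 13667t ≡ 2 (mod 25), and since 17⁻¹ ≡ 3 (mod 25), t ≡ 6. Hence k ≡ 7731 + 13667·6 = 89733 (mod 341675).
From k ≡ 89733 (mod 341675) write k = 89733 + 341675t. Substituting into k ≡ 20 (mod 27) gives 341675t ≡ 8 (mod 27), and since 17⁻¹ ≡ 8 (mod 27), t ≡ 10. Hence k ≡ 89733 + 341675·10 = 3506483 (mod 9225225).

3506483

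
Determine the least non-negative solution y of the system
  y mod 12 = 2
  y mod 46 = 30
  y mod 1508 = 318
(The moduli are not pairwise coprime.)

92306

Combine the congruences pairwise.
gcd(12, 46) = 2 and 2 | (30 − 2), so the pair is consistent; merging gives y ≡ 122 (mod 276), where 276 = lcm(12, 46).
gcd(276, 1508) = 4 and 4 | (318 − 122), so the pair is consistent; merging gives y ≡ 92306 (mod 104052), where 104052 = lcm(276, 1508).
The solution is unique modulo lcm(12, 46, 1508) = 104052.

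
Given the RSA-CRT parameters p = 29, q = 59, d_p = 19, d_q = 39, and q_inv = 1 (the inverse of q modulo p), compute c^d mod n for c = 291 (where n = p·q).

1683

m₁ = c^(d_p) mod p: c ≡ 1 (mod 29), and 1^19 mod 29 = 1.
m₂ = c^(d_q) mod q: c ≡ 55 (mod 59), and 55^39 mod 59 = 31.
h = q_inv·(m₁ − m₂) mod p = 1·(1 − 31) mod 29 = 28.
m = m₂ + h·q = 31 + 28·59 = 1683.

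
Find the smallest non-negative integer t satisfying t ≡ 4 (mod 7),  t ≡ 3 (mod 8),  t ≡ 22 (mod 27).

1075

The moduli are pairwise coprime; N = 7·8·27 = 1512.
N/7 = 216; 216 ≡ 6 (mod 7); 6·6 ≡ 1, so inverse 6.
N/8 = 189; 189 ≡ 5 (mod 8); 5·5 ≡ 1, so inverse 5.
N/27 = 56; 56 ≡ 2 (mod 27); 2·14 ≡ 1, so inverse 14.
t ≡ 4·216·6 + 3·189·5 + 22·56·14 = 25267.
25267 mod 1512 = 1075.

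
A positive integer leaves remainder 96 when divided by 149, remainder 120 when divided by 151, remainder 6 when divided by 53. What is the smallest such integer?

The moduli are pairwise coprime; M = 149·151·53 = 1192447.
M/149 = 8003; 8003 ≡ 106 (mod 149); 106·97 ≡ 1, so inverse 97.
M/151 = 7897; 7897 ≡ 45 (mod 151); 45·47 ≡ 1, so inverse 47.
M/53 = 22499; 22499 ≡ 27 (mod 53); 27·2 ≡ 1, so inverse 2.
n ≡ 96·8003·97 + 120·7897·47 + 6·22499·2 = 119333004.
119333004 mod 1192447 = 88304.

88304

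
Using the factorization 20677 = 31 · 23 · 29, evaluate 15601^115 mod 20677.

Mod 31: 15601 ≡ 8; by Fermat, exponent reduces to 115 mod 30 = 25; 8^25 ≡ 1 (mod 31).
Mod 23: 15601 ≡ 7; by Fermat, exponent reduces to 115 mod 22 = 5; 7^5 ≡ 17 (mod 23).
Mod 29: 15601 ≡ 28; by Fermat, exponent reduces to 115 mod 28 = 3; 28^3 ≡ 28 (mod 29).
Combine by CRT: x ≡ 1 (mod 31), x ≡ 17 (mod 23), x ≡ 28 (mod 29) ⇒ x ≡ 10758 (mod 20677).

10758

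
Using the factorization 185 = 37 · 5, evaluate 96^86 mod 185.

Mod 37: 96 ≡ 22; by Fermat, exponent reduces to 86 mod 36 = 14; 22^14 ≡ 4 (mod 37).
Mod 5: 96 ≡ 1; by Fermat, exponent reduces to 86 mod 4 = 2; 1^2 ≡ 1 (mod 5).
Combine by CRT: x ≡ 4 (mod 37), x ≡ 1 (mod 5) ⇒ x ≡ 41 (mod 185).

41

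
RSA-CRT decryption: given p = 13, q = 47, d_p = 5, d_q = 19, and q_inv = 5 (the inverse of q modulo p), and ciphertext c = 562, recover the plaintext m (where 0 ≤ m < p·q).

m₁ = c^(d_p) mod p: c ≡ 3 (mod 13), and 3^5 mod 13 = 9.
m₂ = c^(d_q) mod q: c ≡ 45 (mod 47), and 45^19 mod 47 = 44.
h = q_inv·(m₁ − m₂) mod p = 5·(9 − 44) mod 13 = 7.
m = m₂ + h·q = 44 + 7·47 = 373.

373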